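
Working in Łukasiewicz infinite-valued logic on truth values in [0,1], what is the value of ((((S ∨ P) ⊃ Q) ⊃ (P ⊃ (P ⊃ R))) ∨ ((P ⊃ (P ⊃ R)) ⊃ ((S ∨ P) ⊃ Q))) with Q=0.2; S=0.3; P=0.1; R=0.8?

(S ∨ P) = max(0.3, 0.1) = 0.3
((S ∨ P) ⊃ Q): min(1, 1 − 0.3 + 0.2) = 0.9
(P ⊃ R): min(1, 1 − 0.1 + 0.8) = 1
(P ⊃ (P ⊃ R)): min(1, 1 − 0.1 + 1) = 1
(((S ∨ P) ⊃ Q) ⊃ (P ⊃ (P ⊃ R))): min(1, 1 − 0.9 + 1) = 1
(P ⊃ R): min(1, 1 − 0.1 + 0.8) = 1
(P ⊃ (P ⊃ R)): min(1, 1 − 0.1 + 1) = 1
(S ∨ P) = max(0.3, 0.1) = 0.3
((S ∨ P) ⊃ Q): min(1, 1 − 0.3 + 0.2) = 0.9
((P ⊃ (P ⊃ R)) ⊃ ((S ∨ P) ⊃ Q)): min(1, 1 − 1 + 0.9) = 0.9
((((S ∨ P) ⊃ Q) ⊃ (P ⊃ (P ⊃ R))) ∨ ((P ⊃ (P ⊃ R)) ⊃ ((S ∨ P) ⊃ Q))) = max(1, 0.9) = 1

1.00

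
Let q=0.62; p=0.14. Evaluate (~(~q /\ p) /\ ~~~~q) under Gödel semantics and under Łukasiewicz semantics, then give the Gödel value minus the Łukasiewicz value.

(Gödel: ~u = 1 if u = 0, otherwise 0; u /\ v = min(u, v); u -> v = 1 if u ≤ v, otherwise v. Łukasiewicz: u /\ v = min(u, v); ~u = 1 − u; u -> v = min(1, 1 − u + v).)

0.38

Gödel evaluation:
  ~q: Gödel ¬ of 0.62 = 0 (operand ≠ 0)
  (~q /\ p) = min(0, 0.14) = 0
  ~(~q /\ p): Gödel ¬ of 0 = 1 (operand is 0)
  ~q: Gödel ¬ of 0.62 = 0 (operand ≠ 0)
  ~~q: Gödel ¬ of 0 = 1 (operand is 0)
  ~~~q: Gödel ¬ of 1 = 0 (operand ≠ 0)
  ~~~~q: Gödel ¬ of 0 = 1 (operand is 0)
  (~(~q /\ p) /\ ~~~~q) = min(1, 1) = 1
  Gödel value = 1
Łukasiewicz evaluation:
  ~q: Łukasiewicz ¬ gives 1 − 0.62 = 0.38
  (~q /\ p) = min(0.38, 0.14) = 0.14
  ~(~q /\ p): Łukasiewicz ¬ gives 1 − 0.14 = 0.86
  ~q: Łukasiewicz ¬ gives 1 − 0.62 = 0.38
  ~~q: Łukasiewicz ¬ gives 1 − 0.38 = 0.62
  ~~~q: Łukasiewicz ¬ gives 1 − 0.62 = 0.38
  ~~~~q: Łukasiewicz ¬ gives 1 − 0.38 = 0.62
  (~(~q /\ p) /\ ~~~~q) = min(0.86, 0.62) = 0.62
  Łukasiewicz value = 0.62
Difference: 1 − 0.62 = 0.38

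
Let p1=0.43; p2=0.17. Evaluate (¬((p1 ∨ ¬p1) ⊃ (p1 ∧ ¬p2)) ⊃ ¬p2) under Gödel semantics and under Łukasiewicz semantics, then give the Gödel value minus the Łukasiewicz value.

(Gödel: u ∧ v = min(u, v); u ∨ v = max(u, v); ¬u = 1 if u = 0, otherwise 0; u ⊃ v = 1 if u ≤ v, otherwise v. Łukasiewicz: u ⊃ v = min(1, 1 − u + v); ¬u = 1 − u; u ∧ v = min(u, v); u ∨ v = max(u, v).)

-1.00

Gödel evaluation:
  ¬p1: Gödel ¬ of 0.43 = 0 (operand ≠ 0)
  (p1 ∨ ¬p1) = max(0.43, 0) = 0.43
  ¬p2: Gödel ¬ of 0.17 = 0 (operand ≠ 0)
  (p1 ∧ ¬p2) = min(0.43, 0) = 0
  ((p1 ∨ ¬p1) ⊃ (p1 ∧ ¬p2)): 0.43 > 0, so result = 0
  ¬((p1 ∨ ¬p1) ⊃ (p1 ∧ ¬p2)): Gödel ¬ of 0 = 1 (operand is 0)
  ¬p2: Gödel ¬ of 0.17 = 0 (operand ≠ 0)
  (¬((p1 ∨ ¬p1) ⊃ (p1 ∧ ¬p2)) ⊃ ¬p2): 1 > 0, so result = 0
  Gödel value = 0
Łukasiewicz evaluation:
  ¬p1: Łukasiewicz ¬ gives 1 − 0.43 = 0.57
  (p1 ∨ ¬p1) = max(0.43, 0.57) = 0.57
  ¬p2: Łukasiewicz ¬ gives 1 − 0.17 = 0.83
  (p1 ∧ ¬p2) = min(0.43, 0.83) = 0.43
  ((p1 ∨ ¬p1) ⊃ (p1 ∧ ¬p2)): min(1, 1 − 0.57 + 0.43) = 0.86
  ¬((p1 ∨ ¬p1) ⊃ (p1 ∧ ¬p2)): Łukasiewicz ¬ gives 1 − 0.86 = 0.14
  ¬p2: Łukasiewicz ¬ gives 1 − 0.17 = 0.83
  (¬((p1 ∨ ¬p1) ⊃ (p1 ∧ ¬p2)) ⊃ ¬p2): min(1, 1 − 0.14 + 0.83) = 1
  Łukasiewicz value = 1
Difference: 0 − 1 = -1.00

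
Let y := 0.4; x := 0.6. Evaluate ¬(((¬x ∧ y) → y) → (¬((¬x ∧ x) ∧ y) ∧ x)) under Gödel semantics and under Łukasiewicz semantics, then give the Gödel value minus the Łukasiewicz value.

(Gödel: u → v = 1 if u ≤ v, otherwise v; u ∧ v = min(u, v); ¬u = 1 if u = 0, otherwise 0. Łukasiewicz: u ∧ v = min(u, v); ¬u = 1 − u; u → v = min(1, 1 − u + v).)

Gödel evaluation:
  ¬x: Gödel ¬ of 0.6 = 0 (operand ≠ 0)
  (¬x ∧ y) = min(0, 0.4) = 0
  ((¬x ∧ y) → y): 0 ≤ 0.4, so result = 1
  ¬x: Gödel ¬ of 0.6 = 0 (operand ≠ 0)
  (¬x ∧ x) = min(0, 0.6) = 0
  ((¬x ∧ x) ∧ y) = min(0, 0.4) = 0
  ¬((¬x ∧ x) ∧ y): Gödel ¬ of 0 = 1 (operand is 0)
  (¬((¬x ∧ x) ∧ y) ∧ x) = min(1, 0.6) = 0.6
  (((¬x ∧ y) → y) → (¬((¬x ∧ x) ∧ y) ∧ x)): 1 > 0.6, so result = 0.6
  ¬(((¬x ∧ y) → y) → (¬((¬x ∧ x) ∧ y) ∧ x)): Gödel ¬ of 0.6 = 0 (operand ≠ 0)
  Gödel value = 0
Łukasiewicz evaluation:
  ¬x: Łukasiewicz ¬ gives 1 − 0.6 = 0.4
  (¬x ∧ y) = min(0.4, 0.4) = 0.4
  ((¬x ∧ y) → y): min(1, 1 − 0.4 + 0.4) = 1
  ¬x: Łukasiewicz ¬ gives 1 − 0.6 = 0.4
  (¬x ∧ x) = min(0.4, 0.6) = 0.4
  ((¬x ∧ x) ∧ y) = min(0.4, 0.4) = 0.4
  ¬((¬x ∧ x) ∧ y): Łukasiewicz ¬ gives 1 − 0.4 = 0.6
  (¬((¬x ∧ x) ∧ y) ∧ x) = min(0.6, 0.6) = 0.6
  (((¬x ∧ y) → y) → (¬((¬x ∧ x) ∧ y) ∧ x)): min(1, 1 − 1 + 0.6) = 0.6
  ¬(((¬x ∧ y) → y) → (¬((¬x ∧ x) ∧ y) ∧ x)): Łukasiewicz ¬ gives 1 − 0.6 = 0.4
  Łukasiewicz value = 0.4
Difference: 0 − 0.4 = -0.40

-0.40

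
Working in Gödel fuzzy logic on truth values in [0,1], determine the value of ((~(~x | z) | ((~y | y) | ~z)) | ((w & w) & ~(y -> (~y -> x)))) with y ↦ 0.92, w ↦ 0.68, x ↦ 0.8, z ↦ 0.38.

0.92

~x: Gödel ¬ of 0.8 = 0 (operand ≠ 0)
(~x | z) = max(0, 0.38) = 0.38
~(~x | z): Gödel ¬ of 0.38 = 0 (operand ≠ 0)
~y: Gödel ¬ of 0.92 = 0 (operand ≠ 0)
(~y | y) = max(0, 0.92) = 0.92
~z: Gödel ¬ of 0.38 = 0 (operand ≠ 0)
((~y | y) | ~z) = max(0.92, 0) = 0.92
(~(~x | z) | ((~y | y) | ~z)) = max(0, 0.92) = 0.92
(w & w) = min(0.68, 0.68) = 0.68
~y: Gödel ¬ of 0.92 = 0 (operand ≠ 0)
(~y -> x): 0 ≤ 0.8, so result = 1
(y -> (~y -> x)): 0.92 ≤ 1, so result = 1
~(y -> (~y -> x)): Gödel ¬ of 1 = 0 (operand ≠ 0)
((w & w) & ~(y -> (~y -> x))) = min(0.68, 0) = 0
((~(~x | z) | ((~y | y) | ~z)) | ((w & w) & ~(y -> (~y -> x)))) = max(0.92, 0) = 0.92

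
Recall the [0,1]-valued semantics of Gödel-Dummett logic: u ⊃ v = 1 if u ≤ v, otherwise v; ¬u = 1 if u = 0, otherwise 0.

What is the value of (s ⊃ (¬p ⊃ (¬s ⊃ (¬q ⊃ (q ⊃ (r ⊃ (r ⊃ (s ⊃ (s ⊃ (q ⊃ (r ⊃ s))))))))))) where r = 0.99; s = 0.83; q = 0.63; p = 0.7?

1.00

¬p: Gödel ¬ of 0.7 = 0 (operand ≠ 0)
¬s: Gödel ¬ of 0.83 = 0 (operand ≠ 0)
¬q: Gödel ¬ of 0.63 = 0 (operand ≠ 0)
(r ⊃ s): 0.99 > 0.83, so result = 0.83
(q ⊃ (r ⊃ s)): 0.63 ≤ 0.83, so result = 1
(s ⊃ (q ⊃ (r ⊃ s))): 0.83 ≤ 1, so result = 1
(s ⊃ (s ⊃ (q ⊃ (r ⊃ s)))): 0.83 ≤ 1, so result = 1
(r ⊃ (s ⊃ (s ⊃ (q ⊃ (r ⊃ s))))): 0.99 ≤ 1, so result = 1
(r ⊃ (r ⊃ (s ⊃ (s ⊃ (q ⊃ (r ⊃ s)))))): 0.99 ≤ 1, so result = 1
(q ⊃ (r ⊃ (r ⊃ (s ⊃ (s ⊃ (q ⊃ (r ⊃ s))))))): 0.63 ≤ 1, so result = 1
(¬q ⊃ (q ⊃ (r ⊃ (r ⊃ (s ⊃ (s ⊃ (q ⊃ (r ⊃ s)))))))): 0 ≤ 1, so result = 1
(¬s ⊃ (¬q ⊃ (q ⊃ (r ⊃ (r ⊃ (s ⊃ (s ⊃ (q ⊃ (r ⊃ s))))))))): 0 ≤ 1, so result = 1
(¬p ⊃ (¬s ⊃ (¬q ⊃ (q ⊃ (r ⊃ (r ⊃ (s ⊃ (s ⊃ (q ⊃ (r ⊃ s)))))))))): 0 ≤ 1, so result = 1
(s ⊃ (¬p ⊃ (¬s ⊃ (¬q ⊃ (q ⊃ (r ⊃ (r ⊃ (s ⊃ (s ⊃ (q ⊃ (r ⊃ s))))))))))): 0.83 ≤ 1, so result = 1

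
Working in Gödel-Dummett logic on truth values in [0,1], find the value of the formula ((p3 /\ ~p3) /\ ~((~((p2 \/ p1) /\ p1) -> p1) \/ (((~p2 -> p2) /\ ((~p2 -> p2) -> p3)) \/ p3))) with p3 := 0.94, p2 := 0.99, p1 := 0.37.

0.00

~p3: Gödel ¬ of 0.94 = 0 (operand ≠ 0)
(p3 /\ ~p3) = min(0.94, 0) = 0
(p2 \/ p1) = max(0.99, 0.37) = 0.99
((p2 \/ p1) /\ p1) = min(0.99, 0.37) = 0.37
~((p2 \/ p1) /\ p1): Gödel ¬ of 0.37 = 0 (operand ≠ 0)
(~((p2 \/ p1) /\ p1) -> p1): 0 ≤ 0.37, so result = 1
~p2: Gödel ¬ of 0.99 = 0 (operand ≠ 0)
(~p2 -> p2): 0 ≤ 0.99, so result = 1
~p2: Gödel ¬ of 0.99 = 0 (operand ≠ 0)
(~p2 -> p2): 0 ≤ 0.99, so result = 1
((~p2 -> p2) -> p3): 1 > 0.94, so result = 0.94
((~p2 -> p2) /\ ((~p2 -> p2) -> p3)) = min(1, 0.94) = 0.94
(((~p2 -> p2) /\ ((~p2 -> p2) -> p3)) \/ p3) = max(0.94, 0.94) = 0.94
((~((p2 \/ p1) /\ p1) -> p1) \/ (((~p2 -> p2) /\ ((~p2 -> p2) -> p3)) \/ p3)) = max(1, 0.94) = 1
~((~((p2 \/ p1) /\ p1) -> p1) \/ (((~p2 -> p2) /\ ((~p2 -> p2) -> p3)) \/ p3)): Gödel ¬ of 1 = 0 (operand ≠ 0)
((p3 /\ ~p3) /\ ~((~((p2 \/ p1) /\ p1) -> p1) \/ (((~p2 -> p2) /\ ((~p2 -> p2) -> p3)) \/ p3))) = min(0, 0) = 0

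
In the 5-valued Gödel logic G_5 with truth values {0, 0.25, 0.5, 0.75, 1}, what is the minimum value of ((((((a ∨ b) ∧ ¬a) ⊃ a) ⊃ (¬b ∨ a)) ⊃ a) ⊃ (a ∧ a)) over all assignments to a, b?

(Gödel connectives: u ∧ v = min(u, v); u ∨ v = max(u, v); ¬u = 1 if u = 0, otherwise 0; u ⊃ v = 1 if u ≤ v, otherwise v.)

0.25

The minimum is attained at a = 0.25, b = 0.25:
  (a ∨ b) = max(0.25, 0.25) = 0.25
  ¬a: Gödel ¬ of 0.25 = 0 (operand ≠ 0)
  ((a ∨ b) ∧ ¬a) = min(0.25, 0) = 0
  (((a ∨ b) ∧ ¬a) ⊃ a): 0 ≤ 0.25, so result = 1
  ¬b: Gödel ¬ of 0.25 = 0 (operand ≠ 0)
  (¬b ∨ a) = max(0, 0.25) = 0.25
  ((((a ∨ b) ∧ ¬a) ⊃ a) ⊃ (¬b ∨ a)): 1 > 0.25, so result = 0.25
  (((((a ∨ b) ∧ ¬a) ⊃ a) ⊃ (¬b ∨ a)) ⊃ a): 0.25 ≤ 0.25, so result = 1
  (a ∧ a) = min(0.25, 0.25) = 0.25
  ((((((a ∨ b) ∧ ¬a) ⊃ a) ⊃ (¬b ∨ a)) ⊃ a) ⊃ (a ∧ a)): 1 > 0.25, so result = 0.25
Checking all 25 assignments confirms none give a value below 0.25.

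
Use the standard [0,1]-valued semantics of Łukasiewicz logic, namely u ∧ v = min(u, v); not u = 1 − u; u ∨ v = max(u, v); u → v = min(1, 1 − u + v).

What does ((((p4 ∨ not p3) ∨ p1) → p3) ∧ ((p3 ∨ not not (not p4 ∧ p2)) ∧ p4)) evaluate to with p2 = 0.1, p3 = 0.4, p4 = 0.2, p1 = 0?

0.20

not p3: Łukasiewicz ¬ gives 1 − 0.4 = 0.6
(p4 ∨ not p3) = max(0.2, 0.6) = 0.6
((p4 ∨ not p3) ∨ p1) = max(0.6, 0) = 0.6
(((p4 ∨ not p3) ∨ p1) → p3): min(1, 1 − 0.6 + 0.4) = 0.8
not p4: Łukasiewicz ¬ gives 1 − 0.2 = 0.8
(not p4 ∧ p2) = min(0.8, 0.1) = 0.1
not (not p4 ∧ p2): Łukasiewicz ¬ gives 1 − 0.1 = 0.9
not not (not p4 ∧ p2): Łukasiewicz ¬ gives 1 − 0.9 = 0.1
(p3 ∨ not not (not p4 ∧ p2)) = max(0.4, 0.1) = 0.4
((p3 ∨ not not (not p4 ∧ p2)) ∧ p4) = min(0.4, 0.2) = 0.2
((((p4 ∨ not p3) ∨ p1) → p3) ∧ ((p3 ∨ not not (not p4 ∧ p2)) ∧ p4)) = min(0.8, 0.2) = 0.2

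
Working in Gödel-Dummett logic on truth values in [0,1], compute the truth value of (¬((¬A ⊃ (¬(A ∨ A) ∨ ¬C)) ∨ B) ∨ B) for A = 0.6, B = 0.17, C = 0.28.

¬A: Gödel ¬ of 0.6 = 0 (operand ≠ 0)
(A ∨ A) = max(0.6, 0.6) = 0.6
¬(A ∨ A): Gödel ¬ of 0.6 = 0 (operand ≠ 0)
¬C: Gödel ¬ of 0.28 = 0 (operand ≠ 0)
(¬(A ∨ A) ∨ ¬C) = max(0, 0) = 0
(¬A ⊃ (¬(A ∨ A) ∨ ¬C)): 0 ≤ 0, so result = 1
((¬A ⊃ (¬(A ∨ A) ∨ ¬C)) ∨ B) = max(1, 0.17) = 1
¬((¬A ⊃ (¬(A ∨ A) ∨ ¬C)) ∨ B): Gödel ¬ of 1 = 0 (operand ≠ 0)
(¬((¬A ⊃ (¬(A ∨ A) ∨ ¬C)) ∨ B) ∨ B) = max(0, 0.17) = 0.17

0.17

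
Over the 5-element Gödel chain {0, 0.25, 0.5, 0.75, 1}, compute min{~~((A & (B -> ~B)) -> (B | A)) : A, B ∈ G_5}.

Every assignment gives 1. For instance at A = 0, B = 0:
  ~B: Gödel ¬ of 0 = 1 (operand is 0)
  (B -> ~B): 0 ≤ 1, so result = 1
  (A & (B -> ~B)) = min(0, 1) = 0
  (B | A) = max(0, 0) = 0
  ((A & (B -> ~B)) -> (B | A)): 0 ≤ 0, so result = 1
  ~((A & (B -> ~B)) -> (B | A)): Gödel ¬ of 1 = 0 (operand ≠ 0)
  ~~((A & (B -> ~B)) -> (B | A)): Gödel ¬ of 0 = 1 (operand is 0)
All 25 assignments give value 1 — the formula is a G_5-tautology.

1.00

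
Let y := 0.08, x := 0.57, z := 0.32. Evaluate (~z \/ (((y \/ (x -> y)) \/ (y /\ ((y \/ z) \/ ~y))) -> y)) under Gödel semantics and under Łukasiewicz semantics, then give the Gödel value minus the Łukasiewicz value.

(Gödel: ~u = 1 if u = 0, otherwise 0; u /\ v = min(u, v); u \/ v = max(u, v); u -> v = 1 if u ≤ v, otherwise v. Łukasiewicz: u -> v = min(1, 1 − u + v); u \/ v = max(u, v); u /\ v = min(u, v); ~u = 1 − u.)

0.32

Gödel evaluation:
  ~z: Gödel ¬ of 0.32 = 0 (operand ≠ 0)
  (x -> y): 0.57 > 0.08, so result = 0.08
  (y \/ (x -> y)) = max(0.08, 0.08) = 0.08
  (y \/ z) = max(0.08, 0.32) = 0.32
  ~y: Gödel ¬ of 0.08 = 0 (operand ≠ 0)
  ((y \/ z) \/ ~y) = max(0.32, 0) = 0.32
  (y /\ ((y \/ z) \/ ~y)) = min(0.08, 0.32) = 0.08
  ((y \/ (x -> y)) \/ (y /\ ((y \/ z) \/ ~y))) = max(0.08, 0.08) = 0.08
  (((y \/ (x -> y)) \/ (y /\ ((y \/ z) \/ ~y))) -> y): 0.08 ≤ 0.08, so result = 1
  (~z \/ (((y \/ (x -> y)) \/ (y /\ ((y \/ z) \/ ~y))) -> y)) = max(0, 1) = 1
  Gödel value = 1
Łukasiewicz evaluation:
  ~z: Łukasiewicz ¬ gives 1 − 0.32 = 0.68
  (x -> y): min(1, 1 − 0.57 + 0.08) = 0.51
  (y \/ (x -> y)) = max(0.08, 0.51) = 0.51
  (y \/ z) = max(0.08, 0.32) = 0.32
  ~y: Łukasiewicz ¬ gives 1 − 0.08 = 0.92
  ((y \/ z) \/ ~y) = max(0.32, 0.92) = 0.92
  (y /\ ((y \/ z) \/ ~y)) = min(0.08, 0.92) = 0.08
  ((y \/ (x -> y)) \/ (y /\ ((y \/ z) \/ ~y))) = max(0.51, 0.08) = 0.51
  (((y \/ (x -> y)) \/ (y /\ ((y \/ z) \/ ~y))) -> y): min(1, 1 − 0.51 + 0.08) = 0.57
  (~z \/ (((y \/ (x -> y)) \/ (y /\ ((y \/ z) \/ ~y))) -> y)) = max(0.68, 0.57) = 0.68
  Łukasiewicz value = 0.68
Difference: 1 − 0.68 = 0.32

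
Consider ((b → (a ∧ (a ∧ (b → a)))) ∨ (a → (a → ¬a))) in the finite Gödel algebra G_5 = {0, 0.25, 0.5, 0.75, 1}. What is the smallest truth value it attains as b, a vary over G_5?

0.25

The minimum is attained at b = 0.5, a = 0.25:
  (b → a): 0.5 > 0.25, so result = 0.25
  (a ∧ (b → a)) = min(0.25, 0.25) = 0.25
  (a ∧ (a ∧ (b → a))) = min(0.25, 0.25) = 0.25
  (b → (a ∧ (a ∧ (b → a)))): 0.5 > 0.25, so result = 0.25
  ¬a: Gödel ¬ of 0.25 = 0 (operand ≠ 0)
  (a → ¬a): 0.25 > 0, so result = 0
  (a → (a → ¬a)): 0.25 > 0, so result = 0
  ((b → (a ∧ (a ∧ (b → a)))) ∨ (a → (a → ¬a))) = max(0.25, 0) = 0.25
Checking all 25 assignments confirms none give a value below 0.25.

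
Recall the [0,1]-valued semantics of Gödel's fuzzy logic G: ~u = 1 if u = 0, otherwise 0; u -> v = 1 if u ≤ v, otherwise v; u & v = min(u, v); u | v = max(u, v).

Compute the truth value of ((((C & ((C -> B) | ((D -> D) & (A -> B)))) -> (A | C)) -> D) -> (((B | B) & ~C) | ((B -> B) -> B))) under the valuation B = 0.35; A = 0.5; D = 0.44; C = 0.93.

0.35

(C -> B): 0.93 > 0.35, so result = 0.35
(D -> D): 0.44 ≤ 0.44, so result = 1
(A -> B): 0.5 > 0.35, so result = 0.35
((D -> D) & (A -> B)) = min(1, 0.35) = 0.35
((C -> B) | ((D -> D) & (A -> B))) = max(0.35, 0.35) = 0.35
(C & ((C -> B) | ((D -> D) & (A -> B)))) = min(0.93, 0.35) = 0.35
(A | C) = max(0.5, 0.93) = 0.93
((C & ((C -> B) | ((D -> D) & (A -> B)))) -> (A | C)): 0.35 ≤ 0.93, so result = 1
(((C & ((C -> B) | ((D -> D) & (A -> B)))) -> (A | C)) -> D): 1 > 0.44, so result = 0.44
(B | B) = max(0.35, 0.35) = 0.35
~C: Gödel ¬ of 0.93 = 0 (operand ≠ 0)
((B | B) & ~C) = min(0.35, 0) = 0
(B -> B): 0.35 ≤ 0.35, so result = 1
((B -> B) -> B): 1 > 0.35, so result = 0.35
(((B | B) & ~C) | ((B -> B) -> B)) = max(0, 0.35) = 0.35
((((C & ((C -> B) | ((D -> D) & (A -> B)))) -> (A | C)) -> D) -> (((B | B) & ~C) | ((B -> B) -> B))): 0.44 > 0.35, so result = 0.35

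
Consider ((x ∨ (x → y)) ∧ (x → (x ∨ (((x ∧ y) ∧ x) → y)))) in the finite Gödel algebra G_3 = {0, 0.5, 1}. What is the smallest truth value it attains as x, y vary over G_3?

0.50

The minimum is attained at x = 0.5, y = 0:
  (x → y): 0.5 > 0, so result = 0
  (x ∨ (x → y)) = max(0.5, 0) = 0.5
  (x ∧ y) = min(0.5, 0) = 0
  ((x ∧ y) ∧ x) = min(0, 0.5) = 0
  (((x ∧ y) ∧ x) → y): 0 ≤ 0, so result = 1
  (x ∨ (((x ∧ y) ∧ x) → y)) = max(0.5, 1) = 1
  (x → (x ∨ (((x ∧ y) ∧ x) → y))): 0.5 ≤ 1, so result = 1
  ((x ∨ (x → y)) ∧ (x → (x ∨ (((x ∧ y) ∧ x) → y)))) = min(0.5, 1) = 0.5
Checking all 9 assignments confirms none give a value below 0.50.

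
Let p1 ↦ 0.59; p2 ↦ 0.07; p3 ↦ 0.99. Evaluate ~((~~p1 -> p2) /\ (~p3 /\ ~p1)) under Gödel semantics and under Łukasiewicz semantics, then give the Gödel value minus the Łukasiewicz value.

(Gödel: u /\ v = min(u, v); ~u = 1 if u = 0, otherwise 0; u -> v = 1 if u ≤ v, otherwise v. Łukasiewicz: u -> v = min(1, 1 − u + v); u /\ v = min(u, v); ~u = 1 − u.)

Gödel evaluation:
  ~p1: Gödel ¬ of 0.59 = 0 (operand ≠ 0)
  ~~p1: Gödel ¬ of 0 = 1 (operand is 0)
  (~~p1 -> p2): 1 > 0.07, so result = 0.07
  ~p3: Gödel ¬ of 0.99 = 0 (operand ≠ 0)
  ~p1: Gödel ¬ of 0.59 = 0 (operand ≠ 0)
  (~p3 /\ ~p1) = min(0, 0) = 0
  ((~~p1 -> p2) /\ (~p3 /\ ~p1)) = min(0.07, 0) = 0
  ~((~~p1 -> p2) /\ (~p3 /\ ~p1)): Gödel ¬ of 0 = 1 (operand is 0)
  Gödel value = 1
Łukasiewicz evaluation:
  ~p1: Łukasiewicz ¬ gives 1 − 0.59 = 0.41
  ~~p1: Łukasiewicz ¬ gives 1 − 0.41 = 0.59
  (~~p1 -> p2): min(1, 1 − 0.59 + 0.07) = 0.48
  ~p3: Łukasiewicz ¬ gives 1 − 0.99 = 0.01
  ~p1: Łukasiewicz ¬ gives 1 − 0.59 = 0.41
  (~p3 /\ ~p1) = min(0.01, 0.41) = 0.01
  ((~~p1 -> p2) /\ (~p3 /\ ~p1)) = min(0.48, 0.01) = 0.01
  ~((~~p1 -> p2) /\ (~p3 /\ ~p1)): Łukasiewicz ¬ gives 1 − 0.01 = 0.99
  Łukasiewicz value = 0.99
Difference: 1 − 0.99 = 0.01

0.01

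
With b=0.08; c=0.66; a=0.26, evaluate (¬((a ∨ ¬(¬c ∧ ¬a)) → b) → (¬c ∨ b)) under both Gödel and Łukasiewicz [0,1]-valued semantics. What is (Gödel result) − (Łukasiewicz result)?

Gödel evaluation:
  ¬c: Gödel ¬ of 0.66 = 0 (operand ≠ 0)
  ¬a: Gödel ¬ of 0.26 = 0 (operand ≠ 0)
  (¬c ∧ ¬a) = min(0, 0) = 0
  ¬(¬c ∧ ¬a): Gödel ¬ of 0 = 1 (operand is 0)
  (a ∨ ¬(¬c ∧ ¬a)) = max(0.26, 1) = 1
  ((a ∨ ¬(¬c ∧ ¬a)) → b): 1 > 0.08, so result = 0.08
  ¬((a ∨ ¬(¬c ∧ ¬a)) → b): Gödel ¬ of 0.08 = 0 (operand ≠ 0)
  ¬c: Gödel ¬ of 0.66 = 0 (operand ≠ 0)
  (¬c ∨ b) = max(0, 0.08) = 0.08
  (¬((a ∨ ¬(¬c ∧ ¬a)) → b) → (¬c ∨ b)): 0 ≤ 0.08, so result = 1
  Gödel value = 1
Łukasiewicz evaluation:
  ¬c: Łukasiewicz ¬ gives 1 − 0.66 = 0.34
  ¬a: Łukasiewicz ¬ gives 1 − 0.26 = 0.74
  (¬c ∧ ¬a) = min(0.34, 0.74) = 0.34
  ¬(¬c ∧ ¬a): Łukasiewicz ¬ gives 1 − 0.34 = 0.66
  (a ∨ ¬(¬c ∧ ¬a)) = max(0.26, 0.66) = 0.66
  ((a ∨ ¬(¬c ∧ ¬a)) → b): min(1, 1 − 0.66 + 0.08) = 0.42
  ¬((a ∨ ¬(¬c ∧ ¬a)) → b): Łukasiewicz ¬ gives 1 − 0.42 = 0.58
  ¬c: Łukasiewicz ¬ gives 1 − 0.66 = 0.34
  (¬c ∨ b) = max(0.34, 0.08) = 0.34
  (¬((a ∨ ¬(¬c ∧ ¬a)) → b) → (¬c ∨ b)): min(1, 1 − 0.58 + 0.34) = 0.76
  Łukasiewicz value = 0.76
Difference: 1 − 0.76 = 0.24

0.24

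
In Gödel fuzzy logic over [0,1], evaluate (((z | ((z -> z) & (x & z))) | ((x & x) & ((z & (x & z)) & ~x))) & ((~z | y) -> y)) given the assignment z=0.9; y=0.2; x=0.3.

0.90

(z -> z): 0.9 ≤ 0.9, so result = 1
(x & z) = min(0.3, 0.9) = 0.3
((z -> z) & (x & z)) = min(1, 0.3) = 0.3
(z | ((z -> z) & (x & z))) = max(0.9, 0.3) = 0.9
(x & x) = min(0.3, 0.3) = 0.3
(x & z) = min(0.3, 0.9) = 0.3
(z & (x & z)) = min(0.9, 0.3) = 0.3
~x: Gödel ¬ of 0.3 = 0 (operand ≠ 0)
((z & (x & z)) & ~x) = min(0.3, 0) = 0
((x & x) & ((z & (x & z)) & ~x)) = min(0.3, 0) = 0
((z | ((z -> z) & (x & z))) | ((x & x) & ((z & (x & z)) & ~x))) = max(0.9, 0) = 0.9
~z: Gödel ¬ of 0.9 = 0 (operand ≠ 0)
(~z | y) = max(0, 0.2) = 0.2
((~z | y) -> y): 0.2 ≤ 0.2, so result = 1
(((z | ((z -> z) & (x & z))) | ((x & x) & ((z & (x & z)) & ~x))) & ((~z | y) -> y)) = min(0.9, 1) = 0.9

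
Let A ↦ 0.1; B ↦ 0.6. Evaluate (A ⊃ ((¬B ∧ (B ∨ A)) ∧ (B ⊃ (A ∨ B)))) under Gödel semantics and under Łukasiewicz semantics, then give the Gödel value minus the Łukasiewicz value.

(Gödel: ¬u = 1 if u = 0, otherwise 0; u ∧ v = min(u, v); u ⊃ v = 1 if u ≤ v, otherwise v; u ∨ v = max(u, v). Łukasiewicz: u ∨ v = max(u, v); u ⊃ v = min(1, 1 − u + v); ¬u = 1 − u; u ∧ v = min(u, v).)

-1.00

Gödel evaluation:
  ¬B: Gödel ¬ of 0.6 = 0 (operand ≠ 0)
  (B ∨ A) = max(0.6, 0.1) = 0.6
  (¬B ∧ (B ∨ A)) = min(0, 0.6) = 0
  (A ∨ B) = max(0.1, 0.6) = 0.6
  (B ⊃ (A ∨ B)): 0.6 ≤ 0.6, so result = 1
  ((¬B ∧ (B ∨ A)) ∧ (B ⊃ (A ∨ B))) = min(0, 1) = 0
  (A ⊃ ((¬B ∧ (B ∨ A)) ∧ (B ⊃ (A ∨ B)))): 0.1 > 0, so result = 0
  Gödel value = 0
Łukasiewicz evaluation:
  ¬B: Łukasiewicz ¬ gives 1 − 0.6 = 0.4
  (B ∨ A) = max(0.6, 0.1) = 0.6
  (¬B ∧ (B ∨ A)) = min(0.4, 0.6) = 0.4
  (A ∨ B) = max(0.1, 0.6) = 0.6
  (B ⊃ (A ∨ B)): min(1, 1 − 0.6 + 0.6) = 1
  ((¬B ∧ (B ∨ A)) ∧ (B ⊃ (A ∨ B))) = min(0.4, 1) = 0.4
  (A ⊃ ((¬B ∧ (B ∨ A)) ∧ (B ⊃ (A ∨ B)))): min(1, 1 − 0.1 + 0.4) = 1
  Łukasiewicz value = 1
Difference: 0 − 1 = -1.00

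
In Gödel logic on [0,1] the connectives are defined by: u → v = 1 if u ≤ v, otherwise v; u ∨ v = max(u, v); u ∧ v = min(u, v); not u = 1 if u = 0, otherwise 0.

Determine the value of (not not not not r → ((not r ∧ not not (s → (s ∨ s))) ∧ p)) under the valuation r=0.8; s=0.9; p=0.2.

0.00

not r: Gödel ¬ of 0.8 = 0 (operand ≠ 0)
not not r: Gödel ¬ of 0 = 1 (operand is 0)
not not not r: Gödel ¬ of 1 = 0 (operand ≠ 0)
not not not not r: Gödel ¬ of 0 = 1 (operand is 0)
not r: Gödel ¬ of 0.8 = 0 (operand ≠ 0)
(s ∨ s) = max(0.9, 0.9) = 0.9
(s → (s ∨ s)): 0.9 ≤ 0.9, so result = 1
not (s → (s ∨ s)): Gödel ¬ of 1 = 0 (operand ≠ 0)
not not (s → (s ∨ s)): Gödel ¬ of 0 = 1 (operand is 0)
(not r ∧ not not (s → (s ∨ s))) = min(0, 1) = 0
((not r ∧ not not (s → (s ∨ s))) ∧ p) = min(0, 0.2) = 0
(not not not not r → ((not r ∧ not not (s → (s ∨ s))) ∧ p)): 1 > 0, so result = 0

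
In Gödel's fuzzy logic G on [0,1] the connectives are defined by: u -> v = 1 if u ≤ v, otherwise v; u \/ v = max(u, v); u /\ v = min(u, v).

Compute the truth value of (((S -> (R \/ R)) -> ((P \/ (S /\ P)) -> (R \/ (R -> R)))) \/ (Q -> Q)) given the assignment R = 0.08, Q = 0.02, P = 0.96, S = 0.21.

1.00

(R \/ R) = max(0.08, 0.08) = 0.08
(S -> (R \/ R)): 0.21 > 0.08, so result = 0.08
(S /\ P) = min(0.21, 0.96) = 0.21
(P \/ (S /\ P)) = max(0.96, 0.21) = 0.96
(R -> R): 0.08 ≤ 0.08, so result = 1
(R \/ (R -> R)) = max(0.08, 1) = 1
((P \/ (S /\ P)) -> (R \/ (R -> R))): 0.96 ≤ 1, so result = 1
((S -> (R \/ R)) -> ((P \/ (S /\ P)) -> (R \/ (R -> R)))): 0.08 ≤ 1, so result = 1
(Q -> Q): 0.02 ≤ 0.02, so result = 1
(((S -> (R \/ R)) -> ((P \/ (S /\ P)) -> (R \/ (R -> R)))) \/ (Q -> Q)) = max(1, 1) = 1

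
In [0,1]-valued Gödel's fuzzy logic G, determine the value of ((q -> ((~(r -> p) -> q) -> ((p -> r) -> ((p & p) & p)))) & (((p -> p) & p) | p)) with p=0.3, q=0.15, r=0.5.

(r -> p): 0.5 > 0.3, so result = 0.3
~(r -> p): Gödel ¬ of 0.3 = 0 (operand ≠ 0)
(~(r -> p) -> q): 0 ≤ 0.15, so result = 1
(p -> r): 0.3 ≤ 0.5, so result = 1
(p & p) = min(0.3, 0.3) = 0.3
((p & p) & p) = min(0.3, 0.3) = 0.3
((p -> r) -> ((p & p) & p)): 1 > 0.3, so result = 0.3
((~(r -> p) -> q) -> ((p -> r) -> ((p & p) & p))): 1 > 0.3, so result = 0.3
(q -> ((~(r -> p) -> q) -> ((p -> r) -> ((p & p) & p)))): 0.15 ≤ 0.3, so result = 1
(p -> p): 0.3 ≤ 0.3, so result = 1
((p -> p) & p) = min(1, 0.3) = 0.3
(((p -> p) & p) | p) = max(0.3, 0.3) = 0.3
((q -> ((~(r -> p) -> q) -> ((p -> r) -> ((p & p) & p)))) & (((p -> p) & p) | p)) = min(1, 0.3) = 0.3

0.30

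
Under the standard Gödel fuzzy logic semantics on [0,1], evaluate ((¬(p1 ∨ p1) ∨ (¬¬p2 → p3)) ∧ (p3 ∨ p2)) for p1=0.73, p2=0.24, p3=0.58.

(p1 ∨ p1) = max(0.73, 0.73) = 0.73
¬(p1 ∨ p1): Gödel ¬ of 0.73 = 0 (operand ≠ 0)
¬p2: Gödel ¬ of 0.24 = 0 (operand ≠ 0)
¬¬p2: Gödel ¬ of 0 = 1 (operand is 0)
(¬¬p2 → p3): 1 > 0.58, so result = 0.58
(¬(p1 ∨ p1) ∨ (¬¬p2 → p3)) = max(0, 0.58) = 0.58
(p3 ∨ p2) = max(0.58, 0.24) = 0.58
((¬(p1 ∨ p1) ∨ (¬¬p2 → p3)) ∧ (p3 ∨ p2)) = min(0.58, 0.58) = 0.58

0.58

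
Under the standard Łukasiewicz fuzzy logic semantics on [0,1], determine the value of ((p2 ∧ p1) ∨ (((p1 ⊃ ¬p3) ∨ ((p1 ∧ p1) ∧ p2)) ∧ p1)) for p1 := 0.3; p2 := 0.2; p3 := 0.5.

(p2 ∧ p1) = min(0.2, 0.3) = 0.2
¬p3: Łukasiewicz ¬ gives 1 − 0.5 = 0.5
(p1 ⊃ ¬p3): min(1, 1 − 0.3 + 0.5) = 1
(p1 ∧ p1) = min(0.3, 0.3) = 0.3
((p1 ∧ p1) ∧ p2) = min(0.3, 0.2) = 0.2
((p1 ⊃ ¬p3) ∨ ((p1 ∧ p1) ∧ p2)) = max(1, 0.2) = 1
(((p1 ⊃ ¬p3) ∨ ((p1 ∧ p1) ∧ p2)) ∧ p1) = min(1, 0.3) = 0.3
((p2 ∧ p1) ∨ (((p1 ⊃ ¬p3) ∨ ((p1 ∧ p1) ∧ p2)) ∧ p1)) = max(0.2, 0.3) = 0.3

0.30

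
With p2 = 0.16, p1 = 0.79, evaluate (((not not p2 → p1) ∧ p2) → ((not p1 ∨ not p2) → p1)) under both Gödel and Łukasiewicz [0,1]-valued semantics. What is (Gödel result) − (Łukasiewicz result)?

Gödel evaluation:
  not p2: Gödel ¬ of 0.16 = 0 (operand ≠ 0)
  not not p2: Gödel ¬ of 0 = 1 (operand is 0)
  (not not p2 → p1): 1 > 0.79, so result = 0.79
  ((not not p2 → p1) ∧ p2) = min(0.79, 0.16) = 0.16
  not p1: Gödel ¬ of 0.79 = 0 (operand ≠ 0)
  not p2: Gödel ¬ of 0.16 = 0 (operand ≠ 0)
  (not p1 ∨ not p2) = max(0, 0) = 0
  ((not p1 ∨ not p2) → p1): 0 ≤ 0.79, so result = 1
  (((not not p2 → p1) ∧ p2) → ((not p1 ∨ not p2) → p1)): 0.16 ≤ 1, so result = 1
  Gödel value = 1
Łukasiewicz evaluation:
  not p2: Łukasiewicz ¬ gives 1 − 0.16 = 0.84
  not not p2: Łukasiewicz ¬ gives 1 − 0.84 = 0.16
  (not not p2 → p1): min(1, 1 − 0.16 + 0.79) = 1
  ((not not p2 → p1) ∧ p2) = min(1, 0.16) = 0.16
  not p1: Łukasiewicz ¬ gives 1 − 0.79 = 0.21
  not p2: Łukasiewicz ¬ gives 1 − 0.16 = 0.84
  (not p1 ∨ not p2) = max(0.21, 0.84) = 0.84
  ((not p1 ∨ not p2) → p1): min(1, 1 − 0.84 + 0.79) = 0.95
  (((not not p2 → p1) ∧ p2) → ((not p1 ∨ not p2) → p1)): min(1, 1 − 0.16 + 0.95) = 1
  Łukasiewicz value = 1
Difference: 1 − 1 = 0.00

0.00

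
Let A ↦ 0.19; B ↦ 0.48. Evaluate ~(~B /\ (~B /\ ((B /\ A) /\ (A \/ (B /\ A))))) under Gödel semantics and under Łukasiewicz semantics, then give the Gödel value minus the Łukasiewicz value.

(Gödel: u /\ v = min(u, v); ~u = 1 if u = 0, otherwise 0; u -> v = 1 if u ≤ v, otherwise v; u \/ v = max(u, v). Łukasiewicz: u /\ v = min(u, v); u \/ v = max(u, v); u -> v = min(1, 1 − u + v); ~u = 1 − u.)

Gödel evaluation:
  ~B: Gödel ¬ of 0.48 = 0 (operand ≠ 0)
  ~B: Gödel ¬ of 0.48 = 0 (operand ≠ 0)
  (B /\ A) = min(0.48, 0.19) = 0.19
  (B /\ A) = min(0.48, 0.19) = 0.19
  (A \/ (B /\ A)) = max(0.19, 0.19) = 0.19
  ((B /\ A) /\ (A \/ (B /\ A))) = min(0.19, 0.19) = 0.19
  (~B /\ ((B /\ A) /\ (A \/ (B /\ A)))) = min(0, 0.19) = 0
  (~B /\ (~B /\ ((B /\ A) /\ (A \/ (B /\ A))))) = min(0, 0) = 0
  ~(~B /\ (~B /\ ((B /\ A) /\ (A \/ (B /\ A))))): Gödel ¬ of 0 = 1 (operand is 0)
  Gödel value = 1
Łukasiewicz evaluation:
  ~B: Łukasiewicz ¬ gives 1 − 0.48 = 0.52
  ~B: Łukasiewicz ¬ gives 1 − 0.48 = 0.52
  (B /\ A) = min(0.48, 0.19) = 0.19
  (B /\ A) = min(0.48, 0.19) = 0.19
  (A \/ (B /\ A)) = max(0.19, 0.19) = 0.19
  ((B /\ A) /\ (A \/ (B /\ A))) = min(0.19, 0.19) = 0.19
  (~B /\ ((B /\ A) /\ (A \/ (B /\ A)))) = min(0.52, 0.19) = 0.19
  (~B /\ (~B /\ ((B /\ A) /\ (A \/ (B /\ A))))) = min(0.52, 0.19) = 0.19
  ~(~B /\ (~B /\ ((B /\ A) /\ (A \/ (B /\ A))))): Łukasiewicz ¬ gives 1 − 0.19 = 0.81
  Łukasiewicz value = 0.81
Difference: 1 − 0.81 = 0.19

0.19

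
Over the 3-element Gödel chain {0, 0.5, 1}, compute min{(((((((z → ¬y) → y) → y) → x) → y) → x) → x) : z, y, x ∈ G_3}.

The minimum is attained at z = 0, y = 0, x = 0.5:
  ¬y: Gödel ¬ of 0 = 1 (operand is 0)
  (z → ¬y): 0 ≤ 1, so result = 1
  ((z → ¬y) → y): 1 > 0, so result = 0
  (((z → ¬y) → y) → y): 0 ≤ 0, so result = 1
  ((((z → ¬y) → y) → y) → x): 1 > 0.5, so result = 0.5
  (((((z → ¬y) → y) → y) → x) → y): 0.5 > 0, so result = 0
  ((((((z → ¬y) → y) → y) → x) → y) → x): 0 ≤ 0.5, so result = 1
  (((((((z → ¬y) → y) → y) → x) → y) → x) → x): 1 > 0.5, so result = 0.5
Checking all 27 assignments confirms none give a value below 0.50.

0.50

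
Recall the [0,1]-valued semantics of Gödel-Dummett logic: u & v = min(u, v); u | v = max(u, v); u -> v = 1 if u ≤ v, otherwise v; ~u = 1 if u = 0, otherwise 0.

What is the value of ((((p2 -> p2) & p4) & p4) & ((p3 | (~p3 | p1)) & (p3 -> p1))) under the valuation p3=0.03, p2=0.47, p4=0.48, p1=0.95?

(p2 -> p2): 0.47 ≤ 0.47, so result = 1
((p2 -> p2) & p4) = min(1, 0.48) = 0.48
(((p2 -> p2) & p4) & p4) = min(0.48, 0.48) = 0.48
~p3: Gödel ¬ of 0.03 = 0 (operand ≠ 0)
(~p3 | p1) = max(0, 0.95) = 0.95
(p3 | (~p3 | p1)) = max(0.03, 0.95) = 0.95
(p3 -> p1): 0.03 ≤ 0.95, so result = 1
((p3 | (~p3 | p1)) & (p3 -> p1)) = min(0.95, 1) = 0.95
((((p2 -> p2) & p4) & p4) & ((p3 | (~p3 | p1)) & (p3 -> p1))) = min(0.48, 0.95) = 0.48

0.48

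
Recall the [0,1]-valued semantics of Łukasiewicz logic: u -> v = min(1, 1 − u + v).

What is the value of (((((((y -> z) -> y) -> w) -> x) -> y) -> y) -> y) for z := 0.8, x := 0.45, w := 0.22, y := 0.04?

0.59

(y -> z): min(1, 1 − 0.04 + 0.8) = 1
((y -> z) -> y): min(1, 1 − 1 + 0.04) = 0.04
(((y -> z) -> y) -> w): min(1, 1 − 0.04 + 0.22) = 1
((((y -> z) -> y) -> w) -> x): min(1, 1 − 1 + 0.45) = 0.45
(((((y -> z) -> y) -> w) -> x) -> y): min(1, 1 − 0.45 + 0.04) = 0.59
((((((y -> z) -> y) -> w) -> x) -> y) -> y): min(1, 1 − 0.59 + 0.04) = 0.45
(((((((y -> z) -> y) -> w) -> x) -> y) -> y) -> y): min(1, 1 − 0.45 + 0.04) = 0.59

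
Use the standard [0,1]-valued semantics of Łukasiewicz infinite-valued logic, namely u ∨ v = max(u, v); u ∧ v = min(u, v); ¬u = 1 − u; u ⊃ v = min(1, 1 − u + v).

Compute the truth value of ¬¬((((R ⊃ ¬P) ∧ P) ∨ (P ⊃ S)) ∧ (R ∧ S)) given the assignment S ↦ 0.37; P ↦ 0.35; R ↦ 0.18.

0.18

¬P: Łukasiewicz ¬ gives 1 − 0.35 = 0.65
(R ⊃ ¬P): min(1, 1 − 0.18 + 0.65) = 1
((R ⊃ ¬P) ∧ P) = min(1, 0.35) = 0.35
(P ⊃ S): min(1, 1 − 0.35 + 0.37) = 1
(((R ⊃ ¬P) ∧ P) ∨ (P ⊃ S)) = max(0.35, 1) = 1
(R ∧ S) = min(0.18, 0.37) = 0.18
((((R ⊃ ¬P) ∧ P) ∨ (P ⊃ S)) ∧ (R ∧ S)) = min(1, 0.18) = 0.18
¬((((R ⊃ ¬P) ∧ P) ∨ (P ⊃ S)) ∧ (R ∧ S)): Łukasiewicz ¬ gives 1 − 0.18 = 0.82
¬¬((((R ⊃ ¬P) ∧ P) ∨ (P ⊃ S)) ∧ (R ∧ S)): Łukasiewicz ¬ gives 1 − 0.82 = 0.18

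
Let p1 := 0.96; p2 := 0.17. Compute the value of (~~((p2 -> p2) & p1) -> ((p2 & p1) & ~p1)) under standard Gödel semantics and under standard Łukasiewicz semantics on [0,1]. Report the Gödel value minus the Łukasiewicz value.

-0.08

Gödel evaluation:
  (p2 -> p2): 0.17 ≤ 0.17, so result = 1
  ((p2 -> p2) & p1) = min(1, 0.96) = 0.96
  ~((p2 -> p2) & p1): Gödel ¬ of 0.96 = 0 (operand ≠ 0)
  ~~((p2 -> p2) & p1): Gödel ¬ of 0 = 1 (operand is 0)
  (p2 & p1) = min(0.17, 0.96) = 0.17
  ~p1: Gödel ¬ of 0.96 = 0 (operand ≠ 0)
  ((p2 & p1) & ~p1) = min(0.17, 0) = 0
  (~~((p2 -> p2) & p1) -> ((p2 & p1) & ~p1)): 1 > 0, so result = 0
  Gödel value = 0
Łukasiewicz evaluation:
  (p2 -> p2): min(1, 1 − 0.17 + 0.17) = 1
  ((p2 -> p2) & p1) = min(1, 0.96) = 0.96
  ~((p2 -> p2) & p1): Łukasiewicz ¬ gives 1 − 0.96 = 0.04
  ~~((p2 -> p2) & p1): Łukasiewicz ¬ gives 1 − 0.04 = 0.96
  (p2 & p1) = min(0.17, 0.96) = 0.17
  ~p1: Łukasiewicz ¬ gives 1 − 0.96 = 0.04
  ((p2 & p1) & ~p1) = min(0.17, 0.04) = 0.04
  (~~((p2 -> p2) & p1) -> ((p2 & p1) & ~p1)): min(1, 1 − 0.96 + 0.04) = 0.08
  Łukasiewicz value = 0.08
Difference: 0 − 0.08 = -0.08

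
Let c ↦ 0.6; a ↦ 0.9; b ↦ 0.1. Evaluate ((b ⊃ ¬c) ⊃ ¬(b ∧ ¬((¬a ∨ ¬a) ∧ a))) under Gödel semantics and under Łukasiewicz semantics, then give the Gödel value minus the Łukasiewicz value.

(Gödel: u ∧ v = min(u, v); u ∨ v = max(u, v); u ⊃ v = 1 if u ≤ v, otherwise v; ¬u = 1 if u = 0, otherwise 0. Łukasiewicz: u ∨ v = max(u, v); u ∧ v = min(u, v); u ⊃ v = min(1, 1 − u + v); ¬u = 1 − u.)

0.10

Gödel evaluation:
  ¬c: Gödel ¬ of 0.6 = 0 (operand ≠ 0)
  (b ⊃ ¬c): 0.1 > 0, so result = 0
  ¬a: Gödel ¬ of 0.9 = 0 (operand ≠ 0)
  ¬a: Gödel ¬ of 0.9 = 0 (operand ≠ 0)
  (¬a ∨ ¬a) = max(0, 0) = 0
  ((¬a ∨ ¬a) ∧ a) = min(0, 0.9) = 0
  ¬((¬a ∨ ¬a) ∧ a): Gödel ¬ of 0 = 1 (operand is 0)
  (b ∧ ¬((¬a ∨ ¬a) ∧ a)) = min(0.1, 1) = 0.1
  ¬(b ∧ ¬((¬a ∨ ¬a) ∧ a)): Gödel ¬ of 0.1 = 0 (operand ≠ 0)
  ((b ⊃ ¬c) ⊃ ¬(b ∧ ¬((¬a ∨ ¬a) ∧ a))): 0 ≤ 0, so result = 1
  Gödel value = 1
Łukasiewicz evaluation:
  ¬c: Łukasiewicz ¬ gives 1 − 0.6 = 0.4
  (b ⊃ ¬c): min(1, 1 − 0.1 + 0.4) = 1
  ¬a: Łukasiewicz ¬ gives 1 − 0.9 = 0.1
  ¬a: Łukasiewicz ¬ gives 1 − 0.9 = 0.1
  (¬a ∨ ¬a) = max(0.1, 0.1) = 0.1
  ((¬a ∨ ¬a) ∧ a) = min(0.1, 0.9) = 0.1
  ¬((¬a ∨ ¬a) ∧ a): Łukasiewicz ¬ gives 1 − 0.1 = 0.9
  (b ∧ ¬((¬a ∨ ¬a) ∧ a)) = min(0.1, 0.9) = 0.1
  ¬(b ∧ ¬((¬a ∨ ¬a) ∧ a)): Łukasiewicz ¬ gives 1 − 0.1 = 0.9
  ((b ⊃ ¬c) ⊃ ¬(b ∧ ¬((¬a ∨ ¬a) ∧ a))): min(1, 1 − 1 + 0.9) = 0.9
  Łukasiewicz value = 0.9
Difference: 1 − 0.9 = 0.10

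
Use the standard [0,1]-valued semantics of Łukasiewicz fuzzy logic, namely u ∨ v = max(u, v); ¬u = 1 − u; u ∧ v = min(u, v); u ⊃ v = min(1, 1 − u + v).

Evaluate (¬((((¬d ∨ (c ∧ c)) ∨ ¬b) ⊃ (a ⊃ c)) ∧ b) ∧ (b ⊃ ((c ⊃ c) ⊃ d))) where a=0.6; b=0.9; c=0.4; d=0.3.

0.10

¬d: Łukasiewicz ¬ gives 1 − 0.3 = 0.7
(c ∧ c) = min(0.4, 0.4) = 0.4
(¬d ∨ (c ∧ c)) = max(0.7, 0.4) = 0.7
¬b: Łukasiewicz ¬ gives 1 − 0.9 = 0.1
((¬d ∨ (c ∧ c)) ∨ ¬b) = max(0.7, 0.1) = 0.7
(a ⊃ c): min(1, 1 − 0.6 + 0.4) = 0.8
(((¬d ∨ (c ∧ c)) ∨ ¬b) ⊃ (a ⊃ c)): min(1, 1 − 0.7 + 0.8) = 1
((((¬d ∨ (c ∧ c)) ∨ ¬b) ⊃ (a ⊃ c)) ∧ b) = min(1, 0.9) = 0.9
¬((((¬d ∨ (c ∧ c)) ∨ ¬b) ⊃ (a ⊃ c)) ∧ b): Łukasiewicz ¬ gives 1 − 0.9 = 0.1
(c ⊃ c): min(1, 1 − 0.4 + 0.4) = 1
((c ⊃ c) ⊃ d): min(1, 1 − 1 + 0.3) = 0.3
(b ⊃ ((c ⊃ c) ⊃ d)): min(1, 1 − 0.9 + 0.3) = 0.4
(¬((((¬d ∨ (c ∧ c)) ∨ ¬b) ⊃ (a ⊃ c)) ∧ b) ∧ (b ⊃ ((c ⊃ c) ⊃ d))) = min(0.1, 0.4) = 0.1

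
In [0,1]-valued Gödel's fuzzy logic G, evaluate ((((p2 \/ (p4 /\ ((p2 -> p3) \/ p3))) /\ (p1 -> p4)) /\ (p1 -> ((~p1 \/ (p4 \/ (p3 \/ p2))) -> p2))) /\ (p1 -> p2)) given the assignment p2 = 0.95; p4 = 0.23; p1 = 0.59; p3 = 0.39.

(p2 -> p3): 0.95 > 0.39, so result = 0.39
((p2 -> p3) \/ p3) = max(0.39, 0.39) = 0.39
(p4 /\ ((p2 -> p3) \/ p3)) = min(0.23, 0.39) = 0.23
(p2 \/ (p4 /\ ((p2 -> p3) \/ p3))) = max(0.95, 0.23) = 0.95
(p1 -> p4): 0.59 > 0.23, so result = 0.23
((p2 \/ (p4 /\ ((p2 -> p3) \/ p3))) /\ (p1 -> p4)) = min(0.95, 0.23) = 0.23
~p1: Gödel ¬ of 0.59 = 0 (operand ≠ 0)
(p3 \/ p2) = max(0.39, 0.95) = 0.95
(p4 \/ (p3 \/ p2)) = max(0.23, 0.95) = 0.95
(~p1 \/ (p4 \/ (p3 \/ p2))) = max(0, 0.95) = 0.95
((~p1 \/ (p4 \/ (p3 \/ p2))) -> p2): 0.95 ≤ 0.95, so result = 1
(p1 -> ((~p1 \/ (p4 \/ (p3 \/ p2))) -> p2)): 0.59 ≤ 1, so result = 1
(((p2 \/ (p4 /\ ((p2 -> p3) \/ p3))) /\ (p1 -> p4)) /\ (p1 -> ((~p1 \/ (p4 \/ (p3 \/ p2))) -> p2))) = min(0.23, 1) = 0.23
(p1 -> p2): 0.59 ≤ 0.95, so result = 1
((((p2 \/ (p4 /\ ((p2 -> p3) \/ p3))) /\ (p1 -> p4)) /\ (p1 -> ((~p1 \/ (p4 \/ (p3 \/ p2))) -> p2))) /\ (p1 -> p2)) = min(0.23, 1) = 0.23

0.23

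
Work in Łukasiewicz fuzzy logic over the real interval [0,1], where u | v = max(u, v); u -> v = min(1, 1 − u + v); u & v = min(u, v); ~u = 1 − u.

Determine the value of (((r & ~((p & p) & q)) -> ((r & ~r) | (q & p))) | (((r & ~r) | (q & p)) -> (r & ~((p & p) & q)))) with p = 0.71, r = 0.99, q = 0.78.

1.00

(p & p) = min(0.71, 0.71) = 0.71
((p & p) & q) = min(0.71, 0.78) = 0.71
~((p & p) & q): Łukasiewicz ¬ gives 1 − 0.71 = 0.29
(r & ~((p & p) & q)) = min(0.99, 0.29) = 0.29
~r: Łukasiewicz ¬ gives 1 − 0.99 = 0.01
(r & ~r) = min(0.99, 0.01) = 0.01
(q & p) = min(0.78, 0.71) = 0.71
((r & ~r) | (q & p)) = max(0.01, 0.71) = 0.71
((r & ~((p & p) & q)) -> ((r & ~r) | (q & p))): min(1, 1 − 0.29 + 0.71) = 1
~r: Łukasiewicz ¬ gives 1 − 0.99 = 0.01
(r & ~r) = min(0.99, 0.01) = 0.01
(q & p) = min(0.78, 0.71) = 0.71
((r & ~r) | (q & p)) = max(0.01, 0.71) = 0.71
(p & p) = min(0.71, 0.71) = 0.71
((p & p) & q) = min(0.71, 0.78) = 0.71
~((p & p) & q): Łukasiewicz ¬ gives 1 − 0.71 = 0.29
(r & ~((p & p) & q)) = min(0.99, 0.29) = 0.29
(((r & ~r) | (q & p)) -> (r & ~((p & p) & q))): min(1, 1 − 0.71 + 0.29) = 0.58
(((r & ~((p & p) & q)) -> ((r & ~r) | (q & p))) | (((r & ~r) | (q & p)) -> (r & ~((p & p) & q)))) = max(1, 0.58) = 1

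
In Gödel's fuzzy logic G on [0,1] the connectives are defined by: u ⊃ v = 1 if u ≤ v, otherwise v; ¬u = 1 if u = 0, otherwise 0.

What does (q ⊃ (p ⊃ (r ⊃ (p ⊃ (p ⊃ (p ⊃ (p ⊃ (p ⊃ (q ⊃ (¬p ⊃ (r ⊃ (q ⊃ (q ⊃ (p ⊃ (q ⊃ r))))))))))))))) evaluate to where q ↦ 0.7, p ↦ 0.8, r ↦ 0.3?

¬p: Gödel ¬ of 0.8 = 0 (operand ≠ 0)
(q ⊃ r): 0.7 > 0.3, so result = 0.3
(p ⊃ (q ⊃ r)): 0.8 > 0.3, so result = 0.3
(q ⊃ (p ⊃ (q ⊃ r))): 0.7 > 0.3, so result = 0.3
(q ⊃ (q ⊃ (p ⊃ (q ⊃ r)))): 0.7 > 0.3, so result = 0.3
(r ⊃ (q ⊃ (q ⊃ (p ⊃ (q ⊃ r))))): 0.3 ≤ 0.3, so result = 1
(¬p ⊃ (r ⊃ (q ⊃ (q ⊃ (p ⊃ (q ⊃ r)))))): 0 ≤ 1, so result = 1
(q ⊃ (¬p ⊃ (r ⊃ (q ⊃ (q ⊃ (p ⊃ (q ⊃ r))))))): 0.7 ≤ 1, so result = 1
(p ⊃ (q ⊃ (¬p ⊃ (r ⊃ (q ⊃ (q ⊃ (p ⊃ (q ⊃ r)))))))): 0.8 ≤ 1, so result = 1
(p ⊃ (p ⊃ (q ⊃ (¬p ⊃ (r ⊃ (q ⊃ (q ⊃ (p ⊃ (q ⊃ r))))))))): 0.8 ≤ 1, so result = 1
(p ⊃ (p ⊃ (p ⊃ (q ⊃ (¬p ⊃ (r ⊃ (q ⊃ (q ⊃ (p ⊃ (q ⊃ r)))))))))): 0.8 ≤ 1, so result = 1
(p ⊃ (p ⊃ (p ⊃ (p ⊃ (q ⊃ (¬p ⊃ (r ⊃ (q ⊃ (q ⊃ (p ⊃ (q ⊃ r))))))))))): 0.8 ≤ 1, so result = 1
(p ⊃ (p ⊃ (p ⊃ (p ⊃ (p ⊃ (q ⊃ (¬p ⊃ (r ⊃ (q ⊃ (q ⊃ (p ⊃ (q ⊃ r)))))))))))): 0.8 ≤ 1, so result = 1
(r ⊃ (p ⊃ (p ⊃ (p ⊃ (p ⊃ (p ⊃ (q ⊃ (¬p ⊃ (r ⊃ (q ⊃ (q ⊃ (p ⊃ (q ⊃ r))))))))))))): 0.3 ≤ 1, so result = 1
(p ⊃ (r ⊃ (p ⊃ (p ⊃ (p ⊃ (p ⊃ (p ⊃ (q ⊃ (¬p ⊃ (r ⊃ (q ⊃ (q ⊃ (p ⊃ (q ⊃ r)))))))))))))): 0.8 ≤ 1, so result = 1
(q ⊃ (p ⊃ (r ⊃ (p ⊃ (p ⊃ (p ⊃ (p ⊃ (p ⊃ (q ⊃ (¬p ⊃ (r ⊃ (q ⊃ (q ⊃ (p ⊃ (q ⊃ r))))))))))))))): 0.7 ≤ 1, so result = 1

1.00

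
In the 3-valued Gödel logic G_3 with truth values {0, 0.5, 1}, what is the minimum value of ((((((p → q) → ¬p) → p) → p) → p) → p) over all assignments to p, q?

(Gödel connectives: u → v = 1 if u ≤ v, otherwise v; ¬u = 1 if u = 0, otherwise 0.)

0.50

The minimum is attained at p = 0.5, q = 0.5:
  (p → q): 0.5 ≤ 0.5, so result = 1
  ¬p: Gödel ¬ of 0.5 = 0 (operand ≠ 0)
  ((p → q) → ¬p): 1 > 0, so result = 0
  (((p → q) → ¬p) → p): 0 ≤ 0.5, so result = 1
  ((((p → q) → ¬p) → p) → p): 1 > 0.5, so result = 0.5
  (((((p → q) → ¬p) → p) → p) → p): 0.5 ≤ 0.5, so result = 1
  ((((((p → q) → ¬p) → p) → p) → p) → p): 1 > 0.5, so result = 0.5
Checking all 9 assignments confirms none give a value below 0.50.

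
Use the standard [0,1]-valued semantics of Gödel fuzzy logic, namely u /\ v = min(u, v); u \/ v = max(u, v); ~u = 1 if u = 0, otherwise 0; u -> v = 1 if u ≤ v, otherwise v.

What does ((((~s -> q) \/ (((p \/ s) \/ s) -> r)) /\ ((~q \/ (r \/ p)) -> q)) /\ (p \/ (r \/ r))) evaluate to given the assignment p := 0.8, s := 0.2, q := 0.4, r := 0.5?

0.40

~s: Gödel ¬ of 0.2 = 0 (operand ≠ 0)
(~s -> q): 0 ≤ 0.4, so result = 1
(p \/ s) = max(0.8, 0.2) = 0.8
((p \/ s) \/ s) = max(0.8, 0.2) = 0.8
(((p \/ s) \/ s) -> r): 0.8 > 0.5, so result = 0.5
((~s -> q) \/ (((p \/ s) \/ s) -> r)) = max(1, 0.5) = 1
~q: Gödel ¬ of 0.4 = 0 (operand ≠ 0)
(r \/ p) = max(0.5, 0.8) = 0.8
(~q \/ (r \/ p)) = max(0, 0.8) = 0.8
((~q \/ (r \/ p)) -> q): 0.8 > 0.4, so result = 0.4
(((~s -> q) \/ (((p \/ s) \/ s) -> r)) /\ ((~q \/ (r \/ p)) -> q)) = min(1, 0.4) = 0.4
(r \/ r) = max(0.5, 0.5) = 0.5
(p \/ (r \/ r)) = max(0.8, 0.5) = 0.8
((((~s -> q) \/ (((p \/ s) \/ s) -> r)) /\ ((~q \/ (r \/ p)) -> q)) /\ (p \/ (r \/ r))) = min(0.4, 0.8) = 0.4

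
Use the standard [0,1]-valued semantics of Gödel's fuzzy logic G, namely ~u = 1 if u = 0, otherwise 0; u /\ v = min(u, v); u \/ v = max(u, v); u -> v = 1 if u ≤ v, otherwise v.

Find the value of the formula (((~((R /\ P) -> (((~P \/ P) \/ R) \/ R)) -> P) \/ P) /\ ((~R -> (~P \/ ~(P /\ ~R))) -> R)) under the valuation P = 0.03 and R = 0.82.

0.82

(R /\ P) = min(0.82, 0.03) = 0.03
~P: Gödel ¬ of 0.03 = 0 (operand ≠ 0)
(~P \/ P) = max(0, 0.03) = 0.03
((~P \/ P) \/ R) = max(0.03, 0.82) = 0.82
(((~P \/ P) \/ R) \/ R) = max(0.82, 0.82) = 0.82
((R /\ P) -> (((~P \/ P) \/ R) \/ R)): 0.03 ≤ 0.82, so result = 1
~((R /\ P) -> (((~P \/ P) \/ R) \/ R)): Gödel ¬ of 1 = 0 (operand ≠ 0)
(~((R /\ P) -> (((~P \/ P) \/ R) \/ R)) -> P): 0 ≤ 0.03, so result = 1
((~((R /\ P) -> (((~P \/ P) \/ R) \/ R)) -> P) \/ P) = max(1, 0.03) = 1
~R: Gödel ¬ of 0.82 = 0 (operand ≠ 0)
~P: Gödel ¬ of 0.03 = 0 (operand ≠ 0)
~R: Gödel ¬ of 0.82 = 0 (operand ≠ 0)
(P /\ ~R) = min(0.03, 0) = 0
~(P /\ ~R): Gödel ¬ of 0 = 1 (operand is 0)
(~P \/ ~(P /\ ~R)) = max(0, 1) = 1
(~R -> (~P \/ ~(P /\ ~R))): 0 ≤ 1, so result = 1
((~R -> (~P \/ ~(P /\ ~R))) -> R): 1 > 0.82, so result = 0.82
(((~((R /\ P) -> (((~P \/ P) \/ R) \/ R)) -> P) \/ P) /\ ((~R -> (~P \/ ~(P /\ ~R))) -> R)) = min(1, 0.82) = 0.82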